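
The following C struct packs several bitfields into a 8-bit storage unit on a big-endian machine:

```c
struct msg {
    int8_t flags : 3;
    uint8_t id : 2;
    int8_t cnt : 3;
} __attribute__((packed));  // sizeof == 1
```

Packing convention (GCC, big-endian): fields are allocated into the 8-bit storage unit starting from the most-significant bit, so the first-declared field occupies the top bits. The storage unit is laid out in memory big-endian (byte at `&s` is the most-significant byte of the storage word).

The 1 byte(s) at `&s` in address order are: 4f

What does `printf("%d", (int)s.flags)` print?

2

[0]=0x4f (big-endian) → word 0x4f
flags:3 @ bit 5 → (0x4f>>5)&0x7 = 0x2  ←
id:2 @ bit 3 → (0x4f>>3)&0x3 = 0x1
cnt:3 @ bit 0 → (0x4f>>0)&0x7 = 0x7
flags signed 3b, MSB=0: value = 2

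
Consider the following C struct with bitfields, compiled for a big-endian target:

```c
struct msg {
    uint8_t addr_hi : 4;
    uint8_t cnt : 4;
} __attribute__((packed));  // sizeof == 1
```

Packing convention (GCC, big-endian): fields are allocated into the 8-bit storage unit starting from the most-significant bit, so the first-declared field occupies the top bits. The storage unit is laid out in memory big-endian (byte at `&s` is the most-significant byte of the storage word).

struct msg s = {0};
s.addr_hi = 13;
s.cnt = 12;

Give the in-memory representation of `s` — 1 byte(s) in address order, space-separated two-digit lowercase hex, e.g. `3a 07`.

[4+:4] addr_hi=13 & 0xf = 0xd; word=0xd0
[0+:4] cnt=12 & 0xf = 0xc; word=0xdc
word = 0xdc → big-endian bytes:
  [0]=0xdc

dc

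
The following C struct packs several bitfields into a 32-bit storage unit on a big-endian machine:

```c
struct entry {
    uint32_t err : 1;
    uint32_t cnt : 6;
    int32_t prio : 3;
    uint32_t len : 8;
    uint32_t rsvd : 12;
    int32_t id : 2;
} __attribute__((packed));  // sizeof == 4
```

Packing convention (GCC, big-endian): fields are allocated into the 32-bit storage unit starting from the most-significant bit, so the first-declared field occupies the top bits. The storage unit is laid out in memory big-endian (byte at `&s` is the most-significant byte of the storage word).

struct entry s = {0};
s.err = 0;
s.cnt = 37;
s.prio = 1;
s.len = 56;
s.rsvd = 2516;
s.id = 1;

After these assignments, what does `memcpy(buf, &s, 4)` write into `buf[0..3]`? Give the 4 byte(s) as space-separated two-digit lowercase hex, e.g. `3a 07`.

4a 4e 27 51

err:1 = 0 → 0x0 << 31 → word 0x00000000
cnt:6 = 37 → 0x25 << 25 → word 0x4a000000
prio:3 = 1 → 0x1 << 22 → word 0x4a400000
len:8 = 56 → 0x38 << 14 → word 0x4a4e0000
rsvd:12 = 2516 → 0x9d4 << 2 → word 0x4a4e2750
id:2 = 1 → 0x1 << 0 → word 0x4a4e2751
word = 0x4a4e2751 → big-endian bytes:
  [0]=0x4a  [1]=0x4e  [2]=0x27  [3]=0x51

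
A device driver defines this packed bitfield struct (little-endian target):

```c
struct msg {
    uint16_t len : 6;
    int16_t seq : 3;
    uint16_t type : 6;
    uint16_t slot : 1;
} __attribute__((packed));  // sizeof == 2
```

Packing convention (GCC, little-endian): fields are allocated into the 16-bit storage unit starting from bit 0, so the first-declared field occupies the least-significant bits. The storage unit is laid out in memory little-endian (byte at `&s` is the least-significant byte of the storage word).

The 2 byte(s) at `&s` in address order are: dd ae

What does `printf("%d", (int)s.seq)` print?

3

[0]=0xdd [1]=0xae (little-endian) → word 0xaedd
len [0+:6] = (word>>0) & 0x3f = 29
seq [6+:3] = (word>>6) & 0x7 = 3  ←
type [9+:6] = (word>>9) & 0x3f = 23
slot [15+:1] = (word>>15) & 0x1 = 1
seq signed 3b, MSB=0: value = 3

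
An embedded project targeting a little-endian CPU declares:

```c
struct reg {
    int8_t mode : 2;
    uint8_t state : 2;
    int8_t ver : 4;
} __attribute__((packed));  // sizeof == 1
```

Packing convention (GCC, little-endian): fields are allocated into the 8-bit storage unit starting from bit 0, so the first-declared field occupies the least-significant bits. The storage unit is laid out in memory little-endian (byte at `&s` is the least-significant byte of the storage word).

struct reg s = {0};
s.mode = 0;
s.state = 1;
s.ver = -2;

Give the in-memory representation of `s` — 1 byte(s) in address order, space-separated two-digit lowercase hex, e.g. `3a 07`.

e4

[0+:2] mode=0 & 0x3 = 0x0; word=0x00
[2+:2] state=1 & 0x3 = 0x1; word=0x04
[4+:4] ver=-2 & 0xf = 0xe; word=0xe4
word = 0xe4 → little-endian bytes:
  [0]=0xe4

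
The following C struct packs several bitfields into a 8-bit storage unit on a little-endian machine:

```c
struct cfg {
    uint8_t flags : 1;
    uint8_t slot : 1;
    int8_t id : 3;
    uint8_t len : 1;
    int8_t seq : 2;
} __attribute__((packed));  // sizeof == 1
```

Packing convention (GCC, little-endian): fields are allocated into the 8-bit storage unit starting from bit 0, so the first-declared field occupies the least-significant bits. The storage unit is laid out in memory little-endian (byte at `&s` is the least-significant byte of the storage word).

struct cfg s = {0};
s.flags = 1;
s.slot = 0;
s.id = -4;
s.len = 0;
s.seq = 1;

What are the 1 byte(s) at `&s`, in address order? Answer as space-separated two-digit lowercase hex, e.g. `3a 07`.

51

flags:1 = 1 → 0x1 << 0 → word 0x01
slot:1 = 0 → 0x0 << 1 → word 0x01
id:3 = -4 → 0x4 << 2 → word 0x11
len:1 = 0 → 0x0 << 5 → word 0x11
seq:2 = 1 → 0x1 << 6 → word 0x51
word = 0x51 → little-endian bytes:
  [0]=0x51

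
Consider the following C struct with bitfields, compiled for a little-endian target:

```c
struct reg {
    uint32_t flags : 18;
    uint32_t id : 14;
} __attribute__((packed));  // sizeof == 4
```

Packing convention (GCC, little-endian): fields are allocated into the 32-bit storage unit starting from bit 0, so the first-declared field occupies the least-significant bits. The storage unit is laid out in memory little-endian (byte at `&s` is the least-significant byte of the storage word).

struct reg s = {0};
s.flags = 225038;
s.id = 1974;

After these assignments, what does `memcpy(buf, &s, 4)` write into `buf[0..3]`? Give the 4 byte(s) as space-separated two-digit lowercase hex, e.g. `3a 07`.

flags (18b) val=225038 bits=0x36f0e at bit 0: 0x00036f0e
id (14b) val=1974 bits=0x7b6 at bit 18: 0x1edb6f0e
word = 0x1edb6f0e → little-endian bytes:
  [0]=0x0e  [1]=0x6f  [2]=0xdb  [3]=0x1e

0e 6f db 1e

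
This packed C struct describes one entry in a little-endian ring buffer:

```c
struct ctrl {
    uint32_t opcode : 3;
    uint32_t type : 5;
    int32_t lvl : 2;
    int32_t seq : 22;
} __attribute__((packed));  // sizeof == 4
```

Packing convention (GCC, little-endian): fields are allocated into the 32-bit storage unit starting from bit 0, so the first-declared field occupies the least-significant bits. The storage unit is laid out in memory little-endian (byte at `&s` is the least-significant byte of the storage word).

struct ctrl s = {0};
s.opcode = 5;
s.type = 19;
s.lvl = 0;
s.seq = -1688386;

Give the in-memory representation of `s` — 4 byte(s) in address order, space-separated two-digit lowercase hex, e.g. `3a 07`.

opcode:3 = 5 → 0x5 << 0 → word 0x00000005
type:5 = 19 → 0x13 << 3 → word 0x0000009d
lvl:2 = 0 → 0x0 << 8 → word 0x0000009d
seq:22 = -1688386 → 0x263cbe << 10 → word 0x98f2f89d
word = 0x98f2f89d → little-endian bytes:
  [0]=0x9d  [1]=0xf8  [2]=0xf2  [3]=0x98

9d f8 f2 98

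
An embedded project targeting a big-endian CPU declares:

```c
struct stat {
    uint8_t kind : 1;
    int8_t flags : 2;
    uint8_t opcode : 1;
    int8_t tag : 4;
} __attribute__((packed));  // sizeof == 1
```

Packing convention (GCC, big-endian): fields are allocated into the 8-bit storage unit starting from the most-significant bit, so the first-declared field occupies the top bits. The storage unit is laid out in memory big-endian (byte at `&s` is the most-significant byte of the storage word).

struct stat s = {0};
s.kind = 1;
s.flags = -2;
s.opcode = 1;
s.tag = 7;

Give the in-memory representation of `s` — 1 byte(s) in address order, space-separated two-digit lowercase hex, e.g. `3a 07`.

kind (1b) val=1 bits=0x1 at bit 7: 0x80
flags (2b) val=-2 bits=0x2 at bit 5: 0xc0
opcode (1b) val=1 bits=0x1 at bit 4: 0xd0
tag (4b) val=7 bits=0x7 at bit 0: 0xd7
word = 0xd7 → big-endian bytes:
  [0]=0xd7

d7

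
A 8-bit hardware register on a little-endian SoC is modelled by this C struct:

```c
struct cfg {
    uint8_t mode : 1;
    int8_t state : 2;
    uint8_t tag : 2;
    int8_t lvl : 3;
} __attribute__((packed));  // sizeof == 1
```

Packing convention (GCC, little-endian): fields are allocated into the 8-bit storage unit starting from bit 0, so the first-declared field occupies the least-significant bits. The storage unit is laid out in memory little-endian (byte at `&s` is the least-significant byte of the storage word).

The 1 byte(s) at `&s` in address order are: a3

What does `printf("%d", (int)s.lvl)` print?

-3

[0]=0xa3 (little-endian) → word 0xa3
mode:1 @ bit 0 → (0xa3>>0)&0x1 = 0x1
state:2 @ bit 1 → (0xa3>>1)&0x3 = 0x1
tag:2 @ bit 3 → (0xa3>>3)&0x3 = 0x0
lvl:3 @ bit 5 → (0xa3>>5)&0x7 = 0x5  ←
lvl signed 3b, MSB=1: 5 - 8 = -3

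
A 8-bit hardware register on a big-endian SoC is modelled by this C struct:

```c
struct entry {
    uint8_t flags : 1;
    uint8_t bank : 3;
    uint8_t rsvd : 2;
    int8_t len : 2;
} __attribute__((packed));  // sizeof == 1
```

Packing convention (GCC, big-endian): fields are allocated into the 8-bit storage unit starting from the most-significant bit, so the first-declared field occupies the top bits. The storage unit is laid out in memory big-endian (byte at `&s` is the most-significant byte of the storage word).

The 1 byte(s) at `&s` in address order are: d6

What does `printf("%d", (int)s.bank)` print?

5

[0]=0xd6 (big-endian) → word 0xd6
flags [7+:1] = (word>>7) & 0x1 = 1
bank [4+:3] = (word>>4) & 0x7 = 5  ←
rsvd [2+:2] = (word>>2) & 0x3 = 1
len [0+:2] = (word>>0) & 0x3 = 2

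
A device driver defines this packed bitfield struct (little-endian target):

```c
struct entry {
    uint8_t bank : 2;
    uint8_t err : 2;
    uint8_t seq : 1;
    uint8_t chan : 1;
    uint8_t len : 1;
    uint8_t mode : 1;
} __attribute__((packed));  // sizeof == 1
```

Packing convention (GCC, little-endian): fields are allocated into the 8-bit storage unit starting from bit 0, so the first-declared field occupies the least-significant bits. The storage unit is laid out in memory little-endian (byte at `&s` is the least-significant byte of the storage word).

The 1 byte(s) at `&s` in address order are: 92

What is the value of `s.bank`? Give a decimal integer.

[0]=0x92 (little-endian) → word 0x92
bank:2 @ bit 0 → (0x92>>0)&0x3 = 0x2  ←
err:2 @ bit 2 → (0x92>>2)&0x3 = 0x0
seq:1 @ bit 4 → (0x92>>4)&0x1 = 0x1
chan:1 @ bit 5 → (0x92>>5)&0x1 = 0x0
len:1 @ bit 6 → (0x92>>6)&0x1 = 0x0
mode:1 @ bit 7 → (0x92>>7)&0x1 = 0x1

2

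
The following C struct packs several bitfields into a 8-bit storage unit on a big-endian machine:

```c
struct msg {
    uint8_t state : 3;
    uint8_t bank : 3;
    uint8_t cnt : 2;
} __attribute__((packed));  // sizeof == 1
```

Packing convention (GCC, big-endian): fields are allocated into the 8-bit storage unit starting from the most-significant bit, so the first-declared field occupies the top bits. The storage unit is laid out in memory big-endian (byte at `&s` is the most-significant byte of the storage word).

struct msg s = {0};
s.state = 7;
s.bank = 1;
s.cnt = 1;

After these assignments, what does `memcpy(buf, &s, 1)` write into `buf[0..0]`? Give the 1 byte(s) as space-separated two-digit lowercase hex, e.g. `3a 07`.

state (3b) val=7 bits=0x7 at bit 5: 0xe0
bank (3b) val=1 bits=0x1 at bit 2: 0xe4
cnt (2b) val=1 bits=0x1 at bit 0: 0xe5
word = 0xe5 → big-endian bytes:
  [0]=0xe5

e5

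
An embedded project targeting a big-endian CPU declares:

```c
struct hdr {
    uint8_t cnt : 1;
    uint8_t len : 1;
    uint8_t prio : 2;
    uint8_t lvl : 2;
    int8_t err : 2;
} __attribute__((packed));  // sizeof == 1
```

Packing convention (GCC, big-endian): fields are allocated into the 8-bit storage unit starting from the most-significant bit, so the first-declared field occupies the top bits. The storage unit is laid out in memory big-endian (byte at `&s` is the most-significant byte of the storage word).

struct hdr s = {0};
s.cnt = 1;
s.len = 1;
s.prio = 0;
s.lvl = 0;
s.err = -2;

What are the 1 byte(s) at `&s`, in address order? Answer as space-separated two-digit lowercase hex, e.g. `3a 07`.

c2

cnt (1b) val=1 bits=0x1 at bit 7: 0x80
len (1b) val=1 bits=0x1 at bit 6: 0xc0
prio (2b) val=0 bits=0x0 at bit 4: 0xc0
lvl (2b) val=0 bits=0x0 at bit 2: 0xc0
err (2b) val=-2 bits=0x2 at bit 0: 0xc2
word = 0xc2 → big-endian bytes:
  [0]=0xc2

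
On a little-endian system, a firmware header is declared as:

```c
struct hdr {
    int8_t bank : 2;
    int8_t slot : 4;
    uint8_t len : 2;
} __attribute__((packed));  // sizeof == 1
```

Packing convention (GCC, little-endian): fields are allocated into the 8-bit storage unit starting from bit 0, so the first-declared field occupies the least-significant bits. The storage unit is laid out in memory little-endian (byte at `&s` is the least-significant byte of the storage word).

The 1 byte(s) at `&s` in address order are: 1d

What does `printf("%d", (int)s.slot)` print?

[0]=0x1d (little-endian) → word 0x1d
bank [0+:2] = (word>>0) & 0x3 = 1
slot [2+:4] = (word>>2) & 0xf = 7  ←
len [6+:2] = (word>>6) & 0x3 = 0
slot signed 4b, MSB=0: value = 7

7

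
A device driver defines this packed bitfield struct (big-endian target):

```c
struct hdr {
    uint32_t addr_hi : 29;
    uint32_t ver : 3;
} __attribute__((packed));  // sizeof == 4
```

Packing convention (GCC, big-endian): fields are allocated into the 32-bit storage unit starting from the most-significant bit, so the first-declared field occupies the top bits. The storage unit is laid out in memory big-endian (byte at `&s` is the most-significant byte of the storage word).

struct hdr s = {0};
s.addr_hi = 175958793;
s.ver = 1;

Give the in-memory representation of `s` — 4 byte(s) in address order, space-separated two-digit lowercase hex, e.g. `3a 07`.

53 e7 58 49

[3+:29] addr_hi=175958793 & 0x1fffffff = 0xa7ceb09; word=0x53e75848
[0+:3] ver=1 & 0x7 = 0x1; word=0x53e75849
word = 0x53e75849 → big-endian bytes:
  [0]=0x53  [1]=0xe7  [2]=0x58  [3]=0x49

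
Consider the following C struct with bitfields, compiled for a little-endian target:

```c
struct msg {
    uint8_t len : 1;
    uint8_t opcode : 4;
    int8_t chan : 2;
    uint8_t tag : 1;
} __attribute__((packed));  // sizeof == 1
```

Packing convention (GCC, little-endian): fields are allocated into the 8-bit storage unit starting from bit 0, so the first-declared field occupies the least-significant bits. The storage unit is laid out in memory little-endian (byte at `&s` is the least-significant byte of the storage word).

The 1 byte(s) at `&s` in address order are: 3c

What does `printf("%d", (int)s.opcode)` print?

14

[0]=0x3c (little-endian) → word 0x3c
len [0+:1] = (word>>0) & 0x1 = 0
opcode [1+:4] = (word>>1) & 0xf = 14  ←
chan [5+:2] = (word>>5) & 0x3 = 1
tag [7+:1] = (word>>7) & 0x1 = 0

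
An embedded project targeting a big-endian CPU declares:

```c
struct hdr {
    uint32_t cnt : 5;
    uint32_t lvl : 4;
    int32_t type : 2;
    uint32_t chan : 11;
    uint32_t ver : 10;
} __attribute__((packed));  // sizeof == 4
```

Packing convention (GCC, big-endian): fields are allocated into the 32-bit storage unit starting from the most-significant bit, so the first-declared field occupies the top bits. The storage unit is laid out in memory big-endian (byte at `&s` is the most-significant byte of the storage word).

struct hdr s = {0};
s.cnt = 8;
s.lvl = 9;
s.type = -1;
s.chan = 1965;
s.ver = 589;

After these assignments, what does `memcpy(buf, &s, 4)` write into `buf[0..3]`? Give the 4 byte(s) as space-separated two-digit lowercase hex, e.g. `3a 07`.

[27+:5] cnt=8 & 0x1f = 0x8; word=0x40000000
[23+:4] lvl=9 & 0xf = 0x9; word=0x44800000
[21+:2] type=-1 & 0x3 = 0x3; word=0x44e00000
[10+:11] chan=1965 & 0x7ff = 0x7ad; word=0x44feb400
[0+:10] ver=589 & 0x3ff = 0x24d; word=0x44feb64d
word = 0x44feb64d → big-endian bytes:
  [0]=0x44  [1]=0xfe  [2]=0xb6  [3]=0x4d

44 fe b6 4d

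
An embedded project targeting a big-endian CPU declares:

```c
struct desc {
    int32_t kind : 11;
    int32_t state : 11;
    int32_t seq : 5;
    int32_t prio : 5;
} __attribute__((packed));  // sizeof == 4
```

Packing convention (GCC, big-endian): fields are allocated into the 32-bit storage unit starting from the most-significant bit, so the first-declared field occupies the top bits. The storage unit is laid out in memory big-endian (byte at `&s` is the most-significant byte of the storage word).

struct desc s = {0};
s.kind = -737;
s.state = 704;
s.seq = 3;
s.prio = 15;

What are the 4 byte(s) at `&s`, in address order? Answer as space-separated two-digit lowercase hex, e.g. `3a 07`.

a3 eb 00 6f

kind:11 = -737 → 0x51f << 21 → word 0xa3e00000
state:11 = 704 → 0x2c0 << 10 → word 0xa3eb0000
seq:5 = 3 → 0x3 << 5 → word 0xa3eb0060
prio:5 = 15 → 0xf << 0 → word 0xa3eb006f
word = 0xa3eb006f → big-endian bytes:
  [0]=0xa3  [1]=0xeb  [2]=0x00  [3]=0x6f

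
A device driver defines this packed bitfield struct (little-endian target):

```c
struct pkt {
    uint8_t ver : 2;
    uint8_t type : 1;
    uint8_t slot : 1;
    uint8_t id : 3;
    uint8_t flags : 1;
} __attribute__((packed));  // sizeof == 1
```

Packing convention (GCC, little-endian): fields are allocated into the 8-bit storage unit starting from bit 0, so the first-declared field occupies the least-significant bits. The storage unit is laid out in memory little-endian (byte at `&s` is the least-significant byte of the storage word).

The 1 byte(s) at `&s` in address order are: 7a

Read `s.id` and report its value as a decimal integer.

[0]=0x7a (little-endian) → word 0x7a
ver:2 @ bit 0 → (0x7a>>0)&0x3 = 0x2
type:1 @ bit 2 → (0x7a>>2)&0x1 = 0x0
slot:1 @ bit 3 → (0x7a>>3)&0x1 = 0x1
id:3 @ bit 4 → (0x7a>>4)&0x7 = 0x7  ←
flags:1 @ bit 7 → (0x7a>>7)&0x1 = 0x0

7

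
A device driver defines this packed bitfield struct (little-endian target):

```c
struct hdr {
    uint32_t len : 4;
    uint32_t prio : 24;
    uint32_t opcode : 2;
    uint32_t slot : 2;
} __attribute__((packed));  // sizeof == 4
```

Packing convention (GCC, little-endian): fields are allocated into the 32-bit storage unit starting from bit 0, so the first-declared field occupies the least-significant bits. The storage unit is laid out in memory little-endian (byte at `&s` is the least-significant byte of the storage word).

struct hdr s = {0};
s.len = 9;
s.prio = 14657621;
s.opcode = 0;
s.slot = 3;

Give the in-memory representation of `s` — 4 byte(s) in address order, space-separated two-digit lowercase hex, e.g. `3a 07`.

len (4b) val=9 bits=0x9 at bit 0: 0x00000009
prio (24b) val=14657621 bits=0xdfa855 at bit 4: 0x0dfa8559
opcode (2b) val=0 bits=0x0 at bit 28: 0x0dfa8559
slot (2b) val=3 bits=0x3 at bit 30: 0xcdfa8559
word = 0xcdfa8559 → little-endian bytes:
  [0]=0x59  [1]=0x85  [2]=0xfa  [3]=0xcd

59 85 fa cd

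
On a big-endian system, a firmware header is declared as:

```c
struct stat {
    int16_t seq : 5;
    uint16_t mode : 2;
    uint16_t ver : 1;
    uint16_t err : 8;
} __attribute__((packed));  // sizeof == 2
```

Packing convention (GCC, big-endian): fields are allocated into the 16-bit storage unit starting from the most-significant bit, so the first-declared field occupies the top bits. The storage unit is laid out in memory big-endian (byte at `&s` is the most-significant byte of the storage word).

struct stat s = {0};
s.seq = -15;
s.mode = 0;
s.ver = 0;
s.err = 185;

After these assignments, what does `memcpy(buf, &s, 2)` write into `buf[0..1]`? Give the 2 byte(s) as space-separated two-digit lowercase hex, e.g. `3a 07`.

88 b9

seq (5b) val=-15 bits=0x11 at bit 11: 0x8800
mode (2b) val=0 bits=0x0 at bit 9: 0x8800
ver (1b) val=0 bits=0x0 at bit 8: 0x8800
err (8b) val=185 bits=0xb9 at bit 0: 0x88b9
word = 0x88b9 → big-endian bytes:
  [0]=0x88  [1]=0xb9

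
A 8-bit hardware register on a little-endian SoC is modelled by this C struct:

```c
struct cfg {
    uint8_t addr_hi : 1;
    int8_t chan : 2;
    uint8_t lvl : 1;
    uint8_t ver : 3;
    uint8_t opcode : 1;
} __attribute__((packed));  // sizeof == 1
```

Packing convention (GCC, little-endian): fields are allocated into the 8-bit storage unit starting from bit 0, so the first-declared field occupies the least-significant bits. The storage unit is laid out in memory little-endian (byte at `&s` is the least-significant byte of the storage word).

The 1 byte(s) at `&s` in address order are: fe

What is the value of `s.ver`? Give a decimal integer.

[0]=0xfe (little-endian) → word 0xfe
addr_hi [0+:1] = (word>>0) & 0x1 = 0
chan [1+:2] = (word>>1) & 0x3 = 3
lvl [3+:1] = (word>>3) & 0x1 = 1
ver [4+:3] = (word>>4) & 0x7 = 7  ←
opcode [7+:1] = (word>>7) & 0x1 = 1

7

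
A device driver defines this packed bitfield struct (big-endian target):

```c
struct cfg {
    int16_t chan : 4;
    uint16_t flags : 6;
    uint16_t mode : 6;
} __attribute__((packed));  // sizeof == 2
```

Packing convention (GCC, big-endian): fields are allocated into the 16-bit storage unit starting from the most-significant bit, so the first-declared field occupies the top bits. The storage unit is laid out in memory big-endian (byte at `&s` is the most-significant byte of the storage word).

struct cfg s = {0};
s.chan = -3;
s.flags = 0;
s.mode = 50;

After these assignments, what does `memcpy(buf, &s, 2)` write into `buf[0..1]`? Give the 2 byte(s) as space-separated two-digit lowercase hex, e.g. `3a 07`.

d0 32

chan (4b) val=-3 bits=0xd at bit 12: 0xd000
flags (6b) val=0 bits=0x0 at bit 6: 0xd000
mode (6b) val=50 bits=0x32 at bit 0: 0xd032
word = 0xd032 → big-endian bytes:
  [0]=0xd0  [1]=0x32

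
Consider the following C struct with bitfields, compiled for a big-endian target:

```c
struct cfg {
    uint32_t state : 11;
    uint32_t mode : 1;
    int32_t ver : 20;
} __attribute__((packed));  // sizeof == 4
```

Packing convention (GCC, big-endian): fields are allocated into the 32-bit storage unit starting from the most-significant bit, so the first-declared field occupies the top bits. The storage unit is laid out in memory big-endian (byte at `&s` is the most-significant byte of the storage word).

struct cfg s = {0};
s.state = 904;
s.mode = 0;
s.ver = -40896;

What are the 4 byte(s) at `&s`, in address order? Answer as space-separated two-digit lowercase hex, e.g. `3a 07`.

71 0f 60 40

state (11b) val=904 bits=0x388 at bit 21: 0x71000000
mode (1b) val=0 bits=0x0 at bit 20: 0x71000000
ver (20b) val=-40896 bits=0xf6040 at bit 0: 0x710f6040
word = 0x710f6040 → big-endian bytes:
  [0]=0x71  [1]=0x0f  [2]=0x60  [3]=0x40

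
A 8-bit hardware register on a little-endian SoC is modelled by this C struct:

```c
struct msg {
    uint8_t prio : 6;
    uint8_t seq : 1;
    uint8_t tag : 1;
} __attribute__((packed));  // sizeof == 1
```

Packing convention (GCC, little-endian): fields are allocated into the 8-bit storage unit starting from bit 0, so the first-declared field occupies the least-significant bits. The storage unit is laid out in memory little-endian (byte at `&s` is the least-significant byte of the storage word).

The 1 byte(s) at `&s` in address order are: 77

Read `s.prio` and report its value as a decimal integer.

[0]=0x77 (little-endian) → word 0x77
prio [0+:6] = (word>>0) & 0x3f = 55  ←
seq [6+:1] = (word>>6) & 0x1 = 1
tag [7+:1] = (word>>7) & 0x1 = 0

55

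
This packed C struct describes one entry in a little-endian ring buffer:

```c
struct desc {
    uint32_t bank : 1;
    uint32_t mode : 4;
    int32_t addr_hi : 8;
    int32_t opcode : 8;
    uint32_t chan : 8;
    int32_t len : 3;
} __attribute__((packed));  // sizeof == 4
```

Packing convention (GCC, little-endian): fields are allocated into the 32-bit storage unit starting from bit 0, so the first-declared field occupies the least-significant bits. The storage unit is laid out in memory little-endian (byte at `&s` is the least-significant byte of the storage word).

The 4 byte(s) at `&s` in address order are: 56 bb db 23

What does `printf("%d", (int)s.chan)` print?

30

[0]=0x56 [1]=0xbb [2]=0xdb [3]=0x23 (little-endian) → word 0x23dbbb56
bank:1 @ bit 0 → (0x23dbbb56>>0)&0x1 = 0x0
mode:4 @ bit 1 → (0x23dbbb56>>1)&0xf = 0xb
addr_hi:8 @ bit 5 → (0x23dbbb56>>5)&0xff = 0xda
opcode:8 @ bit 13 → (0x23dbbb56>>13)&0xff = 0xdd
chan:8 @ bit 21 → (0x23dbbb56>>21)&0xff = 0x1e  ←
len:3 @ bit 29 → (0x23dbbb56>>29)&0x7 = 0x1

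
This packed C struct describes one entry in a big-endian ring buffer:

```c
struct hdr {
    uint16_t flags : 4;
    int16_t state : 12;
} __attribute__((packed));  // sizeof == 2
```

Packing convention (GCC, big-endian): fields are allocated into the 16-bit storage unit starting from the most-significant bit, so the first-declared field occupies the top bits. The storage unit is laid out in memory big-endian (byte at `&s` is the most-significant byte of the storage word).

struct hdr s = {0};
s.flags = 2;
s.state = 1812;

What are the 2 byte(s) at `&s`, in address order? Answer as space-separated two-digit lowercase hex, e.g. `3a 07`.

27 14

[12+:4] flags=2 & 0xf = 0x2; word=0x2000
[0+:12] state=1812 & 0xfff = 0x714; word=0x2714
word = 0x2714 → big-endian bytes:
  [0]=0x27  [1]=0x14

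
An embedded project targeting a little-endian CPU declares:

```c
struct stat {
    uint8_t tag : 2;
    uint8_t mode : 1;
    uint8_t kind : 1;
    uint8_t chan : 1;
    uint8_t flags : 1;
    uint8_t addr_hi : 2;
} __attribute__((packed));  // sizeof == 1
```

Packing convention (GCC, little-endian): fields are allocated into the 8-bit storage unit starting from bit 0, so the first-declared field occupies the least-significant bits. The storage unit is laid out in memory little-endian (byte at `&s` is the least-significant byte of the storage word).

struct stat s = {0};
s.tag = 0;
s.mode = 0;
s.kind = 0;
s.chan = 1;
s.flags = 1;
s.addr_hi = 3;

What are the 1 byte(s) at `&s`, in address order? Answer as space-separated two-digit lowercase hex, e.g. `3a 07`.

f0

tag (2b) val=0 bits=0x0 at bit 0: 0x00
mode (1b) val=0 bits=0x0 at bit 2: 0x00
kind (1b) val=0 bits=0x0 at bit 3: 0x00
chan (1b) val=1 bits=0x1 at bit 4: 0x10
flags (1b) val=1 bits=0x1 at bit 5: 0x30
addr_hi (2b) val=3 bits=0x3 at bit 6: 0xf0
word = 0xf0 → little-endian bytes:
  [0]=0xf0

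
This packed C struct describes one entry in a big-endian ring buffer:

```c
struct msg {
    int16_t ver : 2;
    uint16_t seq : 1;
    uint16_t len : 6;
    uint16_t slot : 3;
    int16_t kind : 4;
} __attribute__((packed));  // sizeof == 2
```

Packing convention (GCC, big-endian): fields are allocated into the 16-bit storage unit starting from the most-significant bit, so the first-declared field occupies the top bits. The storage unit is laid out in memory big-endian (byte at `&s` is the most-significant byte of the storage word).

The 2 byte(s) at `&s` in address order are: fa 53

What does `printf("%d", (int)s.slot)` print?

5

[0]=0xfa [1]=0x53 (big-endian) → word 0xfa53
ver [14+:2] = (word>>14) & 0x3 = 3
seq [13+:1] = (word>>13) & 0x1 = 1
len [7+:6] = (word>>7) & 0x3f = 52
slot [4+:3] = (word>>4) & 0x7 = 5  ←
kind [0+:4] = (word>>0) & 0xf = 3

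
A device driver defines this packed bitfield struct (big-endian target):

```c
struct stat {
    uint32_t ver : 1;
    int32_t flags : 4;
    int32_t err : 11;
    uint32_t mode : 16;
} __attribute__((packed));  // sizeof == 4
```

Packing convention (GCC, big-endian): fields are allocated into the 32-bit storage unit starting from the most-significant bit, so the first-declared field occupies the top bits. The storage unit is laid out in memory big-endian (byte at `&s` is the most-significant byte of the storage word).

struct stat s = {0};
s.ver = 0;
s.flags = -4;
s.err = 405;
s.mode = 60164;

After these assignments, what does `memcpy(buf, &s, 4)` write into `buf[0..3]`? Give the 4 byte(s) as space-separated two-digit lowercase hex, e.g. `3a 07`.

61 95 eb 04

ver (1b) val=0 bits=0x0 at bit 31: 0x00000000
flags (4b) val=-4 bits=0xc at bit 27: 0x60000000
err (11b) val=405 bits=0x195 at bit 16: 0x61950000
mode (16b) val=60164 bits=0xeb04 at bit 0: 0x6195eb04
word = 0x6195eb04 → big-endian bytes:
  [0]=0x61  [1]=0x95  [2]=0xeb  [3]=0x04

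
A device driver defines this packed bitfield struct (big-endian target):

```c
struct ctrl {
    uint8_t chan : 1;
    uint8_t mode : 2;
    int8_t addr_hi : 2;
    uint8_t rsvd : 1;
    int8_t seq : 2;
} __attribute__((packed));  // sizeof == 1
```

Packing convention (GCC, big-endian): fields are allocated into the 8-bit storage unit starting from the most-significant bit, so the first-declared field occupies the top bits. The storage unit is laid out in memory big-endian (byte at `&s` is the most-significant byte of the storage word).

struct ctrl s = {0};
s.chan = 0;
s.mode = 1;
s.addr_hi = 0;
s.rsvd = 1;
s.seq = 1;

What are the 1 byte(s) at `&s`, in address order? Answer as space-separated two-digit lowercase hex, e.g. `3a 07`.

chan:1 = 0 → 0x0 << 7 → word 0x00
mode:2 = 1 → 0x1 << 5 → word 0x20
addr_hi:2 = 0 → 0x0 << 3 → word 0x20
rsvd:1 = 1 → 0x1 << 2 → word 0x24
seq:2 = 1 → 0x1 << 0 → word 0x25
word = 0x25 → big-endian bytes:
  [0]=0x25

25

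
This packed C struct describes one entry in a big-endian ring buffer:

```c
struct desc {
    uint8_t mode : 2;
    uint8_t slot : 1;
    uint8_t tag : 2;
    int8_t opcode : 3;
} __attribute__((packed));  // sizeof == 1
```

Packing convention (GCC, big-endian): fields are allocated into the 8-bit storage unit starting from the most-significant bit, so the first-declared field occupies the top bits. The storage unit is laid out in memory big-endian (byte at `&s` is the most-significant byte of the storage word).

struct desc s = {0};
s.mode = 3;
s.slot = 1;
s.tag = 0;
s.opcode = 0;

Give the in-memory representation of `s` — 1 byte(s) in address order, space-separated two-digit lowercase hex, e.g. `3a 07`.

[6+:2] mode=3 & 0x3 = 0x3; word=0xc0
[5+:1] slot=1 & 0x1 = 0x1; word=0xe0
[3+:2] tag=0 & 0x3 = 0x0; word=0xe0
[0+:3] opcode=0 & 0x7 = 0x0; word=0xe0
word = 0xe0 → big-endian bytes:
  [0]=0xe0

e0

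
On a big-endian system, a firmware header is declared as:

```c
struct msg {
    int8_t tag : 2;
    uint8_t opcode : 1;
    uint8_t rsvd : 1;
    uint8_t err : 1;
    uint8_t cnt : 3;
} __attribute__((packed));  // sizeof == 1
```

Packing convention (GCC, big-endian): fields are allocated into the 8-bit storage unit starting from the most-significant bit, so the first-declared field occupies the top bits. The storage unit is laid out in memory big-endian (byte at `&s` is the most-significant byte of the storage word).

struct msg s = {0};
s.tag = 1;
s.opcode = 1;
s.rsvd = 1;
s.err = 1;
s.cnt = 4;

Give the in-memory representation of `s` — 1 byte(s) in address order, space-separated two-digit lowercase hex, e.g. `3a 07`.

7c

tag (2b) val=1 bits=0x1 at bit 6: 0x40
opcode (1b) val=1 bits=0x1 at bit 5: 0x60
rsvd (1b) val=1 bits=0x1 at bit 4: 0x70
err (1b) val=1 bits=0x1 at bit 3: 0x78
cnt (3b) val=4 bits=0x4 at bit 0: 0x7c
word = 0x7c → big-endian bytes:
  [0]=0x7c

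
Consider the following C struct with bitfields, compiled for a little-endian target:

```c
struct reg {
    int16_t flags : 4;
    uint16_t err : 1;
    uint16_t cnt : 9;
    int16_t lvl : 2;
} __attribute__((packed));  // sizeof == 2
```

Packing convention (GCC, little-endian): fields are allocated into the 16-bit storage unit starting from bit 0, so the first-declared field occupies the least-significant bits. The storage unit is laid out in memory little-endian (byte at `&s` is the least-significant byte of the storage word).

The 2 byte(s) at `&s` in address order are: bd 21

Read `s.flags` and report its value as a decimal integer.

[0]=0xbd [1]=0x21 (little-endian) → word 0x21bd
flags [0+:4] = (word>>0) & 0xf = 13  ←
err [4+:1] = (word>>4) & 0x1 = 1
cnt [5+:9] = (word>>5) & 0x1ff = 269
lvl [14+:2] = (word>>14) & 0x3 = 0
flags signed 4b, MSB=1: 13 - 16 = -3

-3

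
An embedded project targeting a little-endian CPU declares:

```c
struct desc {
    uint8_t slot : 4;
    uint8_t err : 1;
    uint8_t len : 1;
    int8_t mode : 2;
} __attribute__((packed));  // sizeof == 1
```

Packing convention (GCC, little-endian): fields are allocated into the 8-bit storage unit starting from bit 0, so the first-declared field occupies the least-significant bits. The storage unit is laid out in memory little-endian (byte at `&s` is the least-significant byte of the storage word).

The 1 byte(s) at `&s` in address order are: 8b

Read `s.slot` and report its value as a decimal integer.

[0]=0x8b (little-endian) → word 0x8b
slot [0+:4] = (word>>0) & 0xf = 11  ←
err [4+:1] = (word>>4) & 0x1 = 0
len [5+:1] = (word>>5) & 0x1 = 0
mode [6+:2] = (word>>6) & 0x3 = 2

11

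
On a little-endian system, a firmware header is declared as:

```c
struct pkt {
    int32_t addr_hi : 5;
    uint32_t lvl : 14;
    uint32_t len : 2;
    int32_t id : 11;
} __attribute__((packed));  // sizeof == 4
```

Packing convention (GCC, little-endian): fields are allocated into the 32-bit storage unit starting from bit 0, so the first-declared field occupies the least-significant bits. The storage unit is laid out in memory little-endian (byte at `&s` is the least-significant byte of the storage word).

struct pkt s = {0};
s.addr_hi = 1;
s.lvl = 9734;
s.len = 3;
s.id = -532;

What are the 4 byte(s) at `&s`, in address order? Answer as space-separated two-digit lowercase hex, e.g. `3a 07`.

c1 c0 9c bd

addr_hi:5 = 1 → 0x1 << 0 → word 0x00000001
lvl:14 = 9734 → 0x2606 << 5 → word 0x0004c0c1
len:2 = 3 → 0x3 << 19 → word 0x001cc0c1
id:11 = -532 → 0x5ec << 21 → word 0xbd9cc0c1
word = 0xbd9cc0c1 → little-endian bytes:
  [0]=0xc1  [1]=0xc0  [2]=0x9c  [3]=0xbd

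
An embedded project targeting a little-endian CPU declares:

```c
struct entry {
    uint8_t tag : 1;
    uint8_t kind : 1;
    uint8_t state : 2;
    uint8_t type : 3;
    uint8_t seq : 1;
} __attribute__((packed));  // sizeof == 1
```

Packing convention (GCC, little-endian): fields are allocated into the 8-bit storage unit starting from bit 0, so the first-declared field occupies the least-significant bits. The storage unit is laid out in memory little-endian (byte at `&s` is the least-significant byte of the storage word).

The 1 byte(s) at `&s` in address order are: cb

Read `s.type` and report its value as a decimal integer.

[0]=0xcb (little-endian) → word 0xcb
tag [0+:1] = (word>>0) & 0x1 = 1
kind [1+:1] = (word>>1) & 0x1 = 1
state [2+:2] = (word>>2) & 0x3 = 2
type [4+:3] = (word>>4) & 0x7 = 4  ←
seq [7+:1] = (word>>7) & 0x1 = 1

4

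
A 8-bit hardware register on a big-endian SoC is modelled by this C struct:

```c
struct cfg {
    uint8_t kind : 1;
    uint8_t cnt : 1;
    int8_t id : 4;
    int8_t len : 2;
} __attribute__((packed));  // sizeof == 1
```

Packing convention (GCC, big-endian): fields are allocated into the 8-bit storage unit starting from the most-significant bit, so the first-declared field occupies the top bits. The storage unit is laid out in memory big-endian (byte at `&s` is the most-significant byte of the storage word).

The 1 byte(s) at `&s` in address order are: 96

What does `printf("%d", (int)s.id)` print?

[0]=0x96 (big-endian) → word 0x96
kind:1 @ bit 7 → (0x96>>7)&0x1 = 0x1
cnt:1 @ bit 6 → (0x96>>6)&0x1 = 0x0
id:4 @ bit 2 → (0x96>>2)&0xf = 0x5  ←
len:2 @ bit 0 → (0x96>>0)&0x3 = 0x2
id signed 4b, MSB=0: value = 5

5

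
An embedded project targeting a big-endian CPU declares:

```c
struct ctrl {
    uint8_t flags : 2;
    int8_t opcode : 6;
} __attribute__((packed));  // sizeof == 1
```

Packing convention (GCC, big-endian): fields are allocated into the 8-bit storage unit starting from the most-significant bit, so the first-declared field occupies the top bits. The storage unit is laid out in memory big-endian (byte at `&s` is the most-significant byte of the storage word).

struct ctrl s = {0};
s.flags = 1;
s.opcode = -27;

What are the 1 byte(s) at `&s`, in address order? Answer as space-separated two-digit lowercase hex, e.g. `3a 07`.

65

[6+:2] flags=1 & 0x3 = 0x1; word=0x40
[0+:6] opcode=-27 & 0x3f = 0x25; word=0x65
word = 0x65 → big-endian bytes:
  [0]=0x65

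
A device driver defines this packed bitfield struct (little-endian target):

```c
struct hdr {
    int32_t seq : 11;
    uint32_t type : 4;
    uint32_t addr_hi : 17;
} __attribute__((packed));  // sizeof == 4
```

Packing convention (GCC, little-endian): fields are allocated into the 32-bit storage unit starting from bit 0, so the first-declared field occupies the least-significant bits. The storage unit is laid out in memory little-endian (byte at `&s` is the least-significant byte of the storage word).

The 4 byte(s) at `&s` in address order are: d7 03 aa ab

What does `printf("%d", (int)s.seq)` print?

[0]=0xd7 [1]=0x03 [2]=0xaa [3]=0xab (little-endian) → word 0xabaa03d7
seq:11 @ bit 0 → (0xabaa03d7>>0)&0x7ff = 0x3d7  ←
type:4 @ bit 11 → (0xabaa03d7>>11)&0xf = 0x0
addr_hi:17 @ bit 15 → (0xabaa03d7>>15)&0x1ffff = 0x15754
seq signed 11b, MSB=0: value = 983

983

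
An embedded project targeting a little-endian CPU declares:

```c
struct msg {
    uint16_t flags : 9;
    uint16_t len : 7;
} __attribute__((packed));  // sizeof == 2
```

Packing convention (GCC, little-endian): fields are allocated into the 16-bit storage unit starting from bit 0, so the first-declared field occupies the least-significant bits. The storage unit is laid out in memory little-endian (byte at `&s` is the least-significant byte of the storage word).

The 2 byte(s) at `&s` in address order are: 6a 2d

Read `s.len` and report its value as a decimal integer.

22

[0]=0x6a [1]=0x2d (little-endian) → word 0x2d6a
flags:9 @ bit 0 → (0x2d6a>>0)&0x1ff = 0x16a
len:7 @ bit 9 → (0x2d6a>>9)&0x7f = 0x16  ←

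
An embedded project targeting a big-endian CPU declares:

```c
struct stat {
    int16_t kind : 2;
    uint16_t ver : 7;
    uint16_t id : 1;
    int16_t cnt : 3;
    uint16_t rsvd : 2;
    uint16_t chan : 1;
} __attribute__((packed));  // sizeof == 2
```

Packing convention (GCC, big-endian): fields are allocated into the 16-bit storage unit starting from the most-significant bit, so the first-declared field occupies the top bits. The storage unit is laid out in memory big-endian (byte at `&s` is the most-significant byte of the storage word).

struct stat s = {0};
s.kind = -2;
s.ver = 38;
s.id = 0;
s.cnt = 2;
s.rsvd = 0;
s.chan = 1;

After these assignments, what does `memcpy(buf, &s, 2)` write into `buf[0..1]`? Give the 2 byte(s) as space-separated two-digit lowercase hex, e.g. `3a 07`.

93 11

kind (2b) val=-2 bits=0x2 at bit 14: 0x8000
ver (7b) val=38 bits=0x26 at bit 7: 0x9300
id (1b) val=0 bits=0x0 at bit 6: 0x9300
cnt (3b) val=2 bits=0x2 at bit 3: 0x9310
rsvd (2b) val=0 bits=0x0 at bit 1: 0x9310
chan (1b) val=1 bits=0x1 at bit 0: 0x9311
word = 0x9311 → big-endian bytes:
  [0]=0x93  [1]=0x11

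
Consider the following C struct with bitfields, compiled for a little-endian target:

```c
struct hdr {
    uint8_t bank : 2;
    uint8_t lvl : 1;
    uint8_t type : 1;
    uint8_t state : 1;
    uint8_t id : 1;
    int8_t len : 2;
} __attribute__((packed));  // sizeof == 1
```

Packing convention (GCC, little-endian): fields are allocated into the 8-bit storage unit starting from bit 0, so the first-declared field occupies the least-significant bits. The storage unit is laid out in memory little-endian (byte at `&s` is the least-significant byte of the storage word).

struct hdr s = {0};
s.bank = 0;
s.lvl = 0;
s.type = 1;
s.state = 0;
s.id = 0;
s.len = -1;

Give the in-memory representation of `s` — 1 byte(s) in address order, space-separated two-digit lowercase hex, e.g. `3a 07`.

[0+:2] bank=0 & 0x3 = 0x0; word=0x00
[2+:1] lvl=0 & 0x1 = 0x0; word=0x00
[3+:1] type=1 & 0x1 = 0x1; word=0x08
[4+:1] state=0 & 0x1 = 0x0; word=0x08
[5+:1] id=0 & 0x1 = 0x0; word=0x08
[6+:2] len=-1 & 0x3 = 0x3; word=0xc8
word = 0xc8 → little-endian bytes:
  [0]=0xc8

c8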